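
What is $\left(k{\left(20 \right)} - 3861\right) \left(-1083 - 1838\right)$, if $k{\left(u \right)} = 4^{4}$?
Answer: $10530205$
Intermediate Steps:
$k{\left(u \right)} = 256$
$\left(k{\left(20 \right)} - 3861\right) \left(-1083 - 1838\right) = \left(256 - 3861\right) \left(-1083 - 1838\right) = \left(-3605\right) \left(-2921\right) = 10530205$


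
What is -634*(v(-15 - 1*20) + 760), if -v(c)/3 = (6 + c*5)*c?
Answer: 10768490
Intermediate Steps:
v(c) = -3*c*(6 + 5*c) (v(c) = -3*(6 + c*5)*c = -3*(6 + 5*c)*c = -3*c*(6 + 5*c))
-634*(v(-15 - 1*20) + 760) = -634*(-3*(-15 - 1*20)*(6 + 5*(-15 - 1*20)) + 760) = -634*(-3*(-15 - 20)*(6 + 5*(-15 - 20)) + 760) = -634*(-3*(-35)*(6 + 5*(-35)) + 760) = -634*(-3*(-35)*(6 - 175) + 760) = -634*(-3*(-35)*(-169) + 760) = -634*(-17745 + 760) = -634*(-16985) = 10768490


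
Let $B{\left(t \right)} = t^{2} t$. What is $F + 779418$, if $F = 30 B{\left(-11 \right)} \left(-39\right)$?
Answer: $2336688$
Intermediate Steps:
$B{\left(t \right)} = t^{3}$
$F = 1557270$ ($F = 30 \left(-11\right)^{3} \left(-39\right) = 30 \left(-1331\right) \left(-39\right) = \left(-39930\right) \left(-39\right) = 1557270$)
$F + 779418 = 1557270 + 779418 = 2336688$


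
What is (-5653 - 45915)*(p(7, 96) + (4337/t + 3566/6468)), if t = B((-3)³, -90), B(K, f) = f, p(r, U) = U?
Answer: -5499169328/2205 ≈ -2.4940e+6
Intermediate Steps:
t = -90
(-5653 - 45915)*(p(7, 96) + (4337/t + 3566/6468)) = (-5653 - 45915)*(96 + (4337/(-90) + 3566/6468)) = -51568*(96 + (4337*(-1/90) + 3566*(1/6468))) = -51568*(96 + (-4337/90 + 1783/3234)) = -51568*(96 - 1155449/24255) = -51568*1173031/24255 = -5499169328/2205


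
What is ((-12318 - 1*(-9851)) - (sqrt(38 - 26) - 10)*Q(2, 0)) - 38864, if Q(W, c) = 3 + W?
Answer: -41281 - 10*sqrt(3) ≈ -41298.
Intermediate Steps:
((-12318 - 1*(-9851)) - (sqrt(38 - 26) - 10)*Q(2, 0)) - 38864 = ((-12318 - 1*(-9851)) - (sqrt(38 - 26) - 10)*(3 + 2)) - 38864 = ((-12318 + 9851) - (sqrt(12) - 10)*5) - 38864 = (-2467 - (2*sqrt(3) - 10)*5) - 38864 = (-2467 - (-10 + 2*sqrt(3))*5) - 38864 = (-2467 - (-50 + 10*sqrt(3))) - 38864 = (-2467 + (50 - 10*sqrt(3))) - 38864 = (-2417 - 10*sqrt(3)) - 38864 = -41281 - 10*sqrt(3)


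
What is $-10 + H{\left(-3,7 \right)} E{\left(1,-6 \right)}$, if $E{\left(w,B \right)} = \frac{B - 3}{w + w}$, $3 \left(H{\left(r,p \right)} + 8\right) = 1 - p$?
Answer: $35$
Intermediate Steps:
$H{\left(r,p \right)} = - \frac{23}{3} - \frac{p}{3}$ ($H{\left(r,p \right)} = -8 + \frac{1 - p}{3} = -8 - \left(- \frac{1}{3} + \frac{p}{3}\right) = - \frac{23}{3} - \frac{p}{3}$)
$E{\left(w,B \right)} = \frac{-3 + B}{2 w}$
$-10 + H{\left(-3,7 \right)} E{\left(1,-6 \right)} = -10 + \left(- \frac{23}{3} - \frac{7}{3}\right) \frac{-3 - 6}{2 \cdot 1} = -10 + \left(- \frac{23}{3} - \frac{7}{3}\right) \frac{1}{2} \cdot 1 \left(-9\right) = -10 - -45 = -10 + 45 = 35$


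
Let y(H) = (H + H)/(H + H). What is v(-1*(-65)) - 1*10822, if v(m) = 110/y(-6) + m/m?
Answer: -10711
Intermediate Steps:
y(H) = 1 (y(H) = (2*H)/((2*H)) = (2*H)*(1/(2*H)) = 1)
v(m) = 111 (v(m) = 110/1 + m/m = 110*1 + 1 = 110 + 1 = 111)
v(-1*(-65)) - 1*10822 = 111 - 1*10822 = 111 - 10822 = -10711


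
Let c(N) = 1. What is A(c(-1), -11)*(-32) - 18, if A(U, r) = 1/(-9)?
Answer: -130/9 ≈ -14.444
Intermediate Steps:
A(U, r) = -⅑
A(c(-1), -11)*(-32) - 18 = -⅑*(-32) - 18 = 32/9 - 18 = -130/9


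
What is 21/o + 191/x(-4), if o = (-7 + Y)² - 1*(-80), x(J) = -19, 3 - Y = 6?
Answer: -11327/1140 ≈ -9.9360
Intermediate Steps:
Y = -3 (Y = 3 - 1*6 = 3 - 6 = -3)
o = 180 (o = (-7 - 3)² - 1*(-80) = (-10)² + 80 = 100 + 80 = 180)
21/o + 191/x(-4) = 21/180 + 191/(-19) = 21*(1/180) + 191*(-1/19) = 7/60 - 191/19 = -11327/1140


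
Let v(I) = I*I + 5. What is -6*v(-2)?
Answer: -54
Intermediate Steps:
v(I) = 5 + I² (v(I) = I² + 5 = 5 + I²)
-6*v(-2) = -6*(5 + (-2)²) = -6*(5 + 4) = -6*9 = -54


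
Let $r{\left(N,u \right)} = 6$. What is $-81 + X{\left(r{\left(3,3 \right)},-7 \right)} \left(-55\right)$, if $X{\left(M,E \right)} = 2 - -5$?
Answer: $-466$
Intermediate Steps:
$X{\left(M,E \right)} = 7$ ($X{\left(M,E \right)} = 2 + 5 = 7$)
$-81 + X{\left(r{\left(3,3 \right)},-7 \right)} \left(-55\right) = -81 + 7 \left(-55\right) = -81 - 385 = -466$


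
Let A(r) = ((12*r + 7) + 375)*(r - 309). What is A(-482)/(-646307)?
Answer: -4272982/646307 ≈ -6.6114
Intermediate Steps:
A(r) = (-309 + r)*(382 + 12*r) (A(r) = ((7 + 12*r) + 375)*(-309 + r) = (382 + 12*r)*(-309 + r) = (-309 + r)*(382 + 12*r))
A(-482)/(-646307) = (-118038 - 3326*(-482) + 12*(-482)²)/(-646307) = (-118038 + 1603132 + 12*232324)*(-1/646307) = (-118038 + 1603132 + 2787888)*(-1/646307) = 4272982*(-1/646307) = -4272982/646307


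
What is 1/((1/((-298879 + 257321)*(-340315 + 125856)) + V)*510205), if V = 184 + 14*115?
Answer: 8912487122/8157668712792048145 ≈ 1.0925e-9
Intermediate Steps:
V = 1794 (V = 184 + 1610 = 1794)
1/((1/((-298879 + 257321)*(-340315 + 125856)) + V)*510205) = 1/((1/((-298879 + 257321)*(-340315 + 125856)) + 1794)*510205) = (1/510205)/(1/(-41558*(-214459)) + 1794) = (1/510205)/(1/8912487122 + 1794) = (1/510205)/(15989001896869/8912487122) = (8912487122/15989001896869)*(1/510205) = 8912487122/8157668712792048145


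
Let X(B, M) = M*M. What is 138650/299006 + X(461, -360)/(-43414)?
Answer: -8182956625/3245261621 ≈ -2.5215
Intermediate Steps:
X(B, M) = M²
138650/299006 + X(461, -360)/(-43414) = 138650/299006 + (-360)²/(-43414) = 138650*(1/299006) + 129600*(-1/43414) = 69325/149503 - 64800/21707 = -8182956625/3245261621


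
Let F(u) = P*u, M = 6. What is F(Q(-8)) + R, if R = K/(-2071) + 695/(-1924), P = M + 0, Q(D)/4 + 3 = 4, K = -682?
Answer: 95503319/3984604 ≈ 23.968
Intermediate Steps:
Q(D) = 4 (Q(D) = -12 + 4*4 = -12 + 16 = 4)
P = 6 (P = 6 + 0 = 6)
R = -127177/3984604 (R = -682/(-2071) + 695/(-1924) = -682*(-1/2071) + 695*(-1/1924) = 682/2071 - 695/1924 = -127177/3984604 ≈ -0.031917)
F(u) = 6*u
F(Q(-8)) + R = 6*4 - 127177/3984604 = 24 - 127177/3984604 = 95503319/3984604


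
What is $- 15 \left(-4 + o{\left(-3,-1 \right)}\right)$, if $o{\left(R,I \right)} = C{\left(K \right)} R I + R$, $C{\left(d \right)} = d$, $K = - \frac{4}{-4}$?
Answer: $60$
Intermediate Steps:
$K = 1$ ($K = \left(-4\right) \left(- \frac{1}{4}\right) = 1$)
$o{\left(R,I \right)} = R + I R$ ($o{\left(R,I \right)} = 1 R I + R = R I + R = I R + R = R + I R$)
$- 15 \left(-4 + o{\left(-3,-1 \right)}\right) = - 15 \left(-4 - 3 \left(1 - 1\right)\right) = - 15 \left(-4 - 0\right) = - 15 \left(-4 + 0\right) = \left(-15\right) \left(-4\right) = 60$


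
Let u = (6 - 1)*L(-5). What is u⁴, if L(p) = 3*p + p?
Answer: 100000000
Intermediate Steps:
L(p) = 4*p
u = -100 (u = (6 - 1)*(4*(-5)) = 5*(-20) = -100)
u⁴ = (-100)⁴ = 100000000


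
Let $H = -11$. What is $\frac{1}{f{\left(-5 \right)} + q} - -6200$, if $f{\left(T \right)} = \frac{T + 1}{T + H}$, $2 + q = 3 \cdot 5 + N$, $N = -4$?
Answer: $\frac{229404}{37} \approx 6200.1$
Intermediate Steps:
$q = 9$ ($q = -2 + \left(3 \cdot 5 - 4\right) = -2 + \left(15 - 4\right) = -2 + 11 = 9$)
$f{\left(T \right)} = \frac{1 + T}{-11 + T}$ ($f{\left(T \right)} = \frac{T + 1}{T - 11} = \frac{1 + T}{-11 + T}$)
$\frac{1}{f{\left(-5 \right)} + q} - -6200 = \frac{1}{\frac{1 - 5}{-11 - 5} + 9} - -6200 = \frac{1}{\frac{1}{-16} \left(-4\right) + 9} + 6200 = \frac{1}{\left(- \frac{1}{16}\right) \left(-4\right) + 9} + 6200 = \frac{1}{\frac{1}{4} + 9} + 6200 = \frac{1}{\frac{37}{4}} + 6200 = \frac{4}{37} + 6200 = \frac{229404}{37}$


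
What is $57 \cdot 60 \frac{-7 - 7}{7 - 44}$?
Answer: $\frac{47880}{37} \approx 1294.1$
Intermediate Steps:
$57 \cdot 60 \frac{-7 - 7}{7 - 44} = 3420 \left(- \frac{14}{-37}\right) = 3420 \left(\left(-14\right) \left(- \frac{1}{37}\right)\right) = 3420 \cdot \frac{14}{37} = \frac{47880}{37}$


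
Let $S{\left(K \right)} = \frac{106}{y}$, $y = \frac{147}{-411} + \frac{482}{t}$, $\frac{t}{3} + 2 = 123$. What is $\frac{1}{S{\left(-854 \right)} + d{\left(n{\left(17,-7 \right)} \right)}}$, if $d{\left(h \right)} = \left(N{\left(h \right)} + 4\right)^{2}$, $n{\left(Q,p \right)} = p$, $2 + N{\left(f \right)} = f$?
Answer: $\frac{48247}{6477661} \approx 0.0074482$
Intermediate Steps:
$t = 363$ ($t = -6 + 3 \cdot 123 = -6 + 369 = 363$)
$N{\left(f \right)} = -2 + f$
$y = \frac{48247}{49731}$ ($y = \frac{147}{-411} + \frac{482}{363} = 147 \left(- \frac{1}{411}\right) + 482 \cdot \frac{1}{363} = - \frac{49}{137} + \frac{482}{363} = \frac{48247}{49731} \approx 0.97016$)
$S{\left(K \right)} = \frac{5271486}{48247}$ ($S{\left(K \right)} = \frac{106}{\frac{48247}{49731}} = 106 \cdot \frac{49731}{48247} = \frac{5271486}{48247}$)
$d{\left(h \right)} = \left(2 + h\right)^{2}$ ($d{\left(h \right)} = \left(\left(-2 + h\right) + 4\right)^{2} = \left(2 + h\right)^{2}$)
$\frac{1}{S{\left(-854 \right)} + d{\left(n{\left(17,-7 \right)} \right)}} = \frac{1}{\frac{5271486}{48247} + \left(2 - 7\right)^{2}} = \frac{1}{\frac{5271486}{48247} + \left(-5\right)^{2}} = \frac{1}{\frac{5271486}{48247} + 25} = \frac{1}{\frac{6477661}{48247}} = \frac{48247}{6477661}$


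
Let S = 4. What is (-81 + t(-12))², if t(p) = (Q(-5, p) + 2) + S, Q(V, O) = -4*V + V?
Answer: 3600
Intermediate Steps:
Q(V, O) = -3*V
t(p) = 21 (t(p) = (-3*(-5) + 2) + 4 = (15 + 2) + 4 = 17 + 4 = 21)
(-81 + t(-12))² = (-81 + 21)² = (-60)² = 3600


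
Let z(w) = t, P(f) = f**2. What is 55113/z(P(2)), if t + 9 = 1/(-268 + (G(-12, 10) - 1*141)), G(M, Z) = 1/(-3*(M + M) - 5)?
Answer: -1510206426/246685 ≈ -6122.0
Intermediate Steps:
G(M, Z) = 1/(-5 - 6*M) (G(M, Z) = 1/(-6*M - 5) = 1/(-5 - 6*M))
t = -246685/27402 (t = -9 + 1/(-268 + (-1/(5 + 6*(-12)) - 1*141)) = -9 + 1/(-268 + (-1/(5 - 72) - 141)) = -9 + 1/(-268 + (-1/(-67) - 141)) = -9 + 1/(-268 + (-1*(-1/67) - 141)) = -9 + 1/(-268 + (1/67 - 141)) = -9 + 1/(-268 - 9446/67) = -9 + 1/(-27402/67) = -9 - 67/27402 = -246685/27402 ≈ -9.0024)
z(w) = -246685/27402
55113/z(P(2)) = 55113/(-246685/27402) = 55113*(-27402/246685) = -1510206426/246685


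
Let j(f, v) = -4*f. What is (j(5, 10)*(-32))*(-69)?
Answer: -44160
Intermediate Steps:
(j(5, 10)*(-32))*(-69) = (-4*5*(-32))*(-69) = -20*(-32)*(-69) = 640*(-69) = -44160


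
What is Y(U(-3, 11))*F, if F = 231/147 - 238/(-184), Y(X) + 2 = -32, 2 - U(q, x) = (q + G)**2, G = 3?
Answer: -31365/322 ≈ -97.407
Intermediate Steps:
U(q, x) = 2 - (3 + q)**2 (U(q, x) = 2 - (q + 3)**2 = 2 - (3 + q)**2)
Y(X) = -34 (Y(X) = -2 - 32 = -34)
F = 1845/644 (F = 231*(1/147) - 238*(-1/184) = 11/7 + 119/92 = 1845/644 ≈ 2.8649)
Y(U(-3, 11))*F = -34*1845/644 = -31365/322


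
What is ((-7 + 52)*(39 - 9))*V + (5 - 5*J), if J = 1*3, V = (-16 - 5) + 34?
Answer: 17540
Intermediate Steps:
V = 13 (V = -21 + 34 = 13)
J = 3
((-7 + 52)*(39 - 9))*V + (5 - 5*J) = ((-7 + 52)*(39 - 9))*13 + (5 - 5*3) = (45*30)*13 + (5 - 15) = 1350*13 - 10 = 17550 - 10 = 17540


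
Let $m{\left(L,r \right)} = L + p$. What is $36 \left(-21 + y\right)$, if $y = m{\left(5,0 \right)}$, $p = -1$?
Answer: $-612$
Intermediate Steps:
$m{\left(L,r \right)} = -1 + L$ ($m{\left(L,r \right)} = L - 1 = -1 + L$)
$y = 4$ ($y = -1 + 5 = 4$)
$36 \left(-21 + y\right) = 36 \left(-21 + 4\right) = 36 \left(-17\right) = -612$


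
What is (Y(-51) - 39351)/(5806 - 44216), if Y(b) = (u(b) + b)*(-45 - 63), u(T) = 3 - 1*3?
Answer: 33843/38410 ≈ 0.88110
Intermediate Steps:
u(T) = 0 (u(T) = 3 - 3 = 0)
Y(b) = -108*b (Y(b) = (0 + b)*(-45 - 63) = b*(-108) = -108*b)
(Y(-51) - 39351)/(5806 - 44216) = (-108*(-51) - 39351)/(5806 - 44216) = (5508 - 39351)/(-38410) = -33843*(-1/38410) = 33843/38410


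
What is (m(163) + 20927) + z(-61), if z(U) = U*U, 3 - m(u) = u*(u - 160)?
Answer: 24162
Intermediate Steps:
m(u) = 3 - u*(-160 + u) (m(u) = 3 - u*(u - 160) = 3 - u*(-160 + u))
z(U) = U²
(m(163) + 20927) + z(-61) = ((3 - 1*163² + 160*163) + 20927) + (-61)² = ((3 - 1*26569 + 26080) + 20927) + 3721 = ((3 - 26569 + 26080) + 20927) + 3721 = (-486 + 20927) + 3721 = 20441 + 3721 = 24162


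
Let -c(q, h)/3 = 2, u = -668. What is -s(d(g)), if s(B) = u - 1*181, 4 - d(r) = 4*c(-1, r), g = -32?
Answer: 849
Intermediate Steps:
c(q, h) = -6 (c(q, h) = -3*2 = -6)
d(r) = 28 (d(r) = 4 - 4*(-6) = 4 - 1*(-24) = 4 + 24 = 28)
s(B) = -849 (s(B) = -668 - 1*181 = -668 - 181 = -849)
-s(d(g)) = -1*(-849) = 849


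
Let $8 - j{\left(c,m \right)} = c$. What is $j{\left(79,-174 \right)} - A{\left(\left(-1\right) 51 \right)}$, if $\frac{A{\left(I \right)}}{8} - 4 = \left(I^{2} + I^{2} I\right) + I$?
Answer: $1040705$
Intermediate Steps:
$j{\left(c,m \right)} = 8 - c$
$A{\left(I \right)} = 32 + 8 I + 8 I^{2} + 8 I^{3}$ ($A{\left(I \right)} = 32 + 8 \left(\left(I^{2} + I^{2} I\right) + I\right) = 32 + 8 \left(\left(I^{2} + I^{3}\right) + I\right) = 32 + 8 \left(I + I^{2} + I^{3}\right) = 32 + \left(8 I + 8 I^{2} + 8 I^{3}\right) = 32 + 8 I + 8 I^{2} + 8 I^{3}$)
$j{\left(79,-174 \right)} - A{\left(\left(-1\right) 51 \right)} = \left(8 - 79\right) - \left(32 + 8 \left(\left(-1\right) 51\right) + 8 \left(\left(-1\right) 51\right)^{2} + 8 \left(\left(-1\right) 51\right)^{3}\right) = \left(8 - 79\right) - \left(32 + 8 \left(-51\right) + 8 \left(-51\right)^{2} + 8 \left(-51\right)^{3}\right) = -71 - \left(32 - 408 + 8 \cdot 2601 + 8 \left(-132651\right)\right) = -71 - \left(32 - 408 + 20808 - 1061208\right) = -71 - -1040776 = -71 + 1040776 = 1040705$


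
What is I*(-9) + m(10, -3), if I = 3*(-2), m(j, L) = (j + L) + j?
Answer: 71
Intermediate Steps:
m(j, L) = L + 2*j (m(j, L) = (L + j) + j = L + 2*j)
I = -6
I*(-9) + m(10, -3) = -6*(-9) + (-3 + 2*10) = 54 + (-3 + 20) = 54 + 17 = 71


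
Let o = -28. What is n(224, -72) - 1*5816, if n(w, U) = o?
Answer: -5844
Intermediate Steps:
n(w, U) = -28
n(224, -72) - 1*5816 = -28 - 1*5816 = -28 - 5816 = -5844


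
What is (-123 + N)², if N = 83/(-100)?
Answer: 153338689/10000 ≈ 15334.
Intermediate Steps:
N = -83/100 (N = 83*(-1/100) = -83/100 ≈ -0.83000)
(-123 + N)² = (-123 - 83/100)² = (-12383/100)² = 153338689/10000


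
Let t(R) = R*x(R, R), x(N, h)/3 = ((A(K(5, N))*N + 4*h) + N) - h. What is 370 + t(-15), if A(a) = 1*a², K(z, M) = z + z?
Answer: 70570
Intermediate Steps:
K(z, M) = 2*z
A(a) = a²
x(N, h) = 9*h + 303*N (x(N, h) = 3*((((2*5)²*N + 4*h) + N) - h) = 3*(((10²*N + 4*h) + N) - h) = 3*(((100*N + 4*h) + N) - h) = 3*(((4*h + 100*N) + N) - h) = 3*((4*h + 101*N) - h) = 3*(3*h + 101*N) = 9*h + 303*N)
t(R) = 312*R² (t(R) = R*(9*R + 303*R) = R*(312*R) = 312*R²)
370 + t(-15) = 370 + 312*(-15)² = 370 + 312*225 = 370 + 70200 = 70570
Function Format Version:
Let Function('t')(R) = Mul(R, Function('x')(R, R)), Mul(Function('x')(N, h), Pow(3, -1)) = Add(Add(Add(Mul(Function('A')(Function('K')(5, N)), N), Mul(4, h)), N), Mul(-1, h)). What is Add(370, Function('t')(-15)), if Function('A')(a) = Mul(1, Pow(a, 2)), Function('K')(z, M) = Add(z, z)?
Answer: 70570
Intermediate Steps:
Function('K')(z, M) = Mul(2, z)
Function('A')(a) = Pow(a, 2)
Function('x')(N, h) = Add(Mul(9, h), Mul(303, N)) (Function('x')(N, h) = Mul(3, Add(Add(Add(Mul(Pow(Mul(2, 5), 2), N), Mul(4, h)), N), Mul(-1, h))) = Mul(3, Add(Add(Add(Mul(Pow(10, 2), N), Mul(4, h)), N), Mul(-1, h))) = Mul(3, Add(Add(Add(Mul(100, N), Mul(4, h)), N), Mul(-1, h))) = Mul(3, Add(Add(Add(Mul(4, h), Mul(100, N)), N), Mul(-1, h))) = Mul(3, Add(Add(Mul(4, h), Mul(101, N)), Mul(-1, h))) = Mul(3, Add(Mul(3, h), Mul(101, N))) = Add(Mul(9, h), Mul(303, N)))
Function('t')(R) = Mul(312, Pow(R, 2)) (Function('t')(R) = Mul(R, Add(Mul(9, R), Mul(303, R))) = Mul(R, Mul(312, R)) = Mul(312, Pow(R, 2)))
Add(370, Function('t')(-15)) = Add(370, Mul(312, Pow(-15, 2))) = Add(370, Mul(312, 225)) = Add(370, 70200) = 70570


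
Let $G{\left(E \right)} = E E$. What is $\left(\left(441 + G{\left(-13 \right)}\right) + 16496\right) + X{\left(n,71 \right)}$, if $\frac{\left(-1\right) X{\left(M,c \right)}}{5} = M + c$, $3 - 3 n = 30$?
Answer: $16796$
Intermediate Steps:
$n = -9$ ($n = 1 - 10 = -9$)
$G{\left(E \right)} = E^{2}$
$X{\left(M,c \right)} = - 5 M - 5 c$ ($X{\left(M,c \right)} = - 5 \left(M + c\right) = - 5 M - 5 c$)
$\left(\left(441 + G{\left(-13 \right)}\right) + 16496\right) + X{\left(n,71 \right)} = \left(\left(441 + \left(-13\right)^{2}\right) + 16496\right) - 310 = \left(\left(441 + 169\right) + 16496\right) + \left(45 - 355\right) = \left(610 + 16496\right) - 310 = 17106 - 310 = 16796$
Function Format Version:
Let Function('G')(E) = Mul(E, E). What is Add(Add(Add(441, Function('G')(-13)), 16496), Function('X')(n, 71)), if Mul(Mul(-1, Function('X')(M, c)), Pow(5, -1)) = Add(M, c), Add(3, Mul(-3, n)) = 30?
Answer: 16796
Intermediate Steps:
n = -9 (n = Add(1, Mul(Rational(-1, 3), 30)) = Add(1, -10) = -9)
Function('G')(E) = Pow(E, 2)
Function('X')(M, c) = Add(Mul(-5, M), Mul(-5, c)) (Function('X')(M, c) = Mul(-5, Add(M, c)) = Add(Mul(-5, M), Mul(-5, c)))
Add(Add(Add(441, Function('G')(-13)), 16496), Function('X')(n, 71)) = Add(Add(Add(441, Pow(-13, 2)), 16496), Add(Mul(-5, -9), Mul(-5, 71))) = Add(Add(Add(441, 169), 16496), Add(45, -355)) = Add(Add(610, 16496), -310) = Add(17106, -310) = 16796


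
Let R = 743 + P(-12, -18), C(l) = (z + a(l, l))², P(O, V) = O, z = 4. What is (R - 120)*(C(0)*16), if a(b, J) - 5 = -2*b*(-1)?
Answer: 791856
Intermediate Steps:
a(b, J) = 5 + 2*b (a(b, J) = 5 - 2*b*(-1) = 5 + 2*b)
C(l) = (9 + 2*l)² (C(l) = (4 + (5 + 2*l))² = (9 + 2*l)²)
R = 731 (R = 743 - 12 = 731)
(R - 120)*(C(0)*16) = (731 - 120)*((9 + 2*0)²*16) = 611*((9 + 0)²*16) = 611*(9²*16) = 611*(81*16) = 611*1296 = 791856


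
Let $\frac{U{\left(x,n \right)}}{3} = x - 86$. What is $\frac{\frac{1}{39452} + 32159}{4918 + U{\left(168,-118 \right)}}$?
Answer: $\frac{1268736869}{203730128} \approx 6.2275$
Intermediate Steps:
$U{\left(x,n \right)} = -258 + 3 x$ ($U{\left(x,n \right)} = 3 \left(x - 86\right) = 3 \left(-86 + x\right) = -258 + 3 x$)
$\frac{\frac{1}{39452} + 32159}{4918 + U{\left(168,-118 \right)}} = \frac{\frac{1}{39452} + 32159}{4918 + \left(-258 + 3 \cdot 168\right)} = \frac{\frac{1}{39452} + 32159}{4918 + \left(-258 + 504\right)} = \frac{1268736869}{39452 \left(4918 + 246\right)} = \frac{1268736869}{39452 \cdot 5164} = \frac{1268736869}{39452} \cdot \frac{1}{5164} = \frac{1268736869}{203730128}$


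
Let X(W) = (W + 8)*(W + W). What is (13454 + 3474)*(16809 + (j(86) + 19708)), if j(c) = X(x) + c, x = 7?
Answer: 623170464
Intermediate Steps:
X(W) = 2*W*(8 + W) (X(W) = (8 + W)*(2*W) = 2*W*(8 + W))
j(c) = 210 + c (j(c) = 2*7*(8 + 7) + c = 2*7*15 + c = 210 + c)
(13454 + 3474)*(16809 + (j(86) + 19708)) = (13454 + 3474)*(16809 + ((210 + 86) + 19708)) = 16928*(16809 + (296 + 19708)) = 16928*(16809 + 20004) = 16928*36813 = 623170464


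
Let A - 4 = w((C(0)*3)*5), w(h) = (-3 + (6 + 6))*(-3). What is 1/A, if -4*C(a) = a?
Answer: -1/23 ≈ -0.043478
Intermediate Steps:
C(a) = -a/4
w(h) = -27 (w(h) = (-3 + 12)*(-3) = 9*(-3) = -27)
A = -23 (A = 4 - 27 = -23)
1/A = 1/(-23) = -1/23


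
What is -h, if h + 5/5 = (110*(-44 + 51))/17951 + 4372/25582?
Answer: 180521285/229611241 ≈ 0.78620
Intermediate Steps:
h = -180521285/229611241 (h = -1 + ((110*(-44 + 51))/17951 + 4372/25582) = -1 + ((110*7)*(1/17951) + 4372*(1/25582)) = -1 + (770*(1/17951) + 2186/12791) = -1 + (770/17951 + 2186/12791) = -1 + 49089956/229611241 = -180521285/229611241 ≈ -0.78620)
-h = -1*(-180521285/229611241) = 180521285/229611241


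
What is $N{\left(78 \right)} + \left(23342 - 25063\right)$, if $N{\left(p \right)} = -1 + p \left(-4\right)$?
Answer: $-2034$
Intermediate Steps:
$N{\left(p \right)} = -1 - 4 p$
$N{\left(78 \right)} + \left(23342 - 25063\right) = \left(-1 - 312\right) + \left(23342 - 25063\right) = \left(-1 - 312\right) - 1721 = -313 - 1721 = -2034$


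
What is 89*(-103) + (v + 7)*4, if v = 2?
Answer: -9131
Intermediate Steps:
89*(-103) + (v + 7)*4 = 89*(-103) + (2 + 7)*4 = -9167 + 9*4 = -9167 + 36 = -9131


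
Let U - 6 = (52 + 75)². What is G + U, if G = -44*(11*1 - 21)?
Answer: 16575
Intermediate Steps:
U = 16135 (U = 6 + (52 + 75)² = 6 + 127² = 6 + 16129 = 16135)
G = 440 (G = -44*(11 - 21) = -44*(-10) = 440)
G + U = 440 + 16135 = 16575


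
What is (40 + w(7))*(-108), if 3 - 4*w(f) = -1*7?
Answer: -4590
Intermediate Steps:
w(f) = 5/2 (w(f) = ¾ - (-1)*7/4 = ¾ - ¼*(-7) = ¾ + 7/4 = 5/2)
(40 + w(7))*(-108) = (40 + 5/2)*(-108) = (85/2)*(-108) = -4590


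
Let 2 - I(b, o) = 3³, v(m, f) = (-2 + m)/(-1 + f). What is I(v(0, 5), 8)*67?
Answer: -1675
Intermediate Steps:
v(m, f) = (-2 + m)/(-1 + f)
I(b, o) = -25 (I(b, o) = 2 - 1*3³ = 2 - 1*27 = 2 - 27 = -25)
I(v(0, 5), 8)*67 = -25*67 = -1675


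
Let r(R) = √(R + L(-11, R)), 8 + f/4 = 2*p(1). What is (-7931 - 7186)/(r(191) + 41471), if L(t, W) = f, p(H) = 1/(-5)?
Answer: -3134585535/8599218418 + 15117*√3935/8599218418 ≈ -0.36441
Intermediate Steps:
p(H) = -⅕
f = -168/5 (f = -32 + 4*(2*(-⅕)) = -32 + 4*(-⅖) = -32 - 8/5 = -168/5 ≈ -33.600)
L(t, W) = -168/5
r(R) = √(-168/5 + R) (r(R) = √(R - 168/5) = √(-168/5 + R))
(-7931 - 7186)/(r(191) + 41471) = (-7931 - 7186)/(√(-840 + 25*191)/5 + 41471) = -15117/(√(-840 + 4775)/5 + 41471) = -15117/(√3935/5 + 41471) = -15117/(41471 + √3935/5)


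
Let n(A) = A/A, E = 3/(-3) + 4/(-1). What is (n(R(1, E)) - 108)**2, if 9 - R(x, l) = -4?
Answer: 11449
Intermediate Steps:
E = -5 (E = 3*(-1/3) + 4*(-1) = -1 - 4 = -5)
R(x, l) = 13 (R(x, l) = 9 - 1*(-4) = 9 + 4 = 13)
n(A) = 1
(n(R(1, E)) - 108)**2 = (1 - 108)**2 = (-107)**2 = 11449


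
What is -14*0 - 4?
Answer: -4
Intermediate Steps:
-14*0 - 4 = 0 - 4 = -4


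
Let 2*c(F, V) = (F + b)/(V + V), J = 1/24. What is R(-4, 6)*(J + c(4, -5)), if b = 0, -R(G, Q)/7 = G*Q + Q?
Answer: -399/20 ≈ -19.950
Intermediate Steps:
R(G, Q) = -7*Q - 7*G*Q (R(G, Q) = -7*(G*Q + Q) = -7*(Q + G*Q) = -7*Q - 7*G*Q)
J = 1/24 ≈ 0.041667
c(F, V) = F/(4*V) (c(F, V) = ((F + 0)/(V + V))/2 = (F/((2*V)))/2 = (F*(1/(2*V)))/2 = (F/(2*V))/2 = F/(4*V))
R(-4, 6)*(J + c(4, -5)) = (-7*6*(1 - 4))*(1/24 + (1/4)*4/(-5)) = (-7*6*(-3))*(1/24 + (1/4)*4*(-1/5)) = 126*(1/24 - 1/5) = 126*(-19/120) = -399/20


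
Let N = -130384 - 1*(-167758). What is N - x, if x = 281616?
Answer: -244242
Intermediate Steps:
N = 37374 (N = -130384 + 167758 = 37374)
N - x = 37374 - 1*281616 = 37374 - 281616 = -244242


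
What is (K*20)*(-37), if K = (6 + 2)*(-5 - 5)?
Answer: 59200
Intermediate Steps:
K = -80 (K = 8*(-10) = -80)
(K*20)*(-37) = -80*20*(-37) = -1600*(-37) = 59200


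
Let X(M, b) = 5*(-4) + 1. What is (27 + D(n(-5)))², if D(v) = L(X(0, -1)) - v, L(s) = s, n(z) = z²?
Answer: 289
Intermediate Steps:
X(M, b) = -19 (X(M, b) = -20 + 1 = -19)
D(v) = -19 - v
(27 + D(n(-5)))² = (27 + (-19 - 1*(-5)²))² = (27 + (-19 - 1*25))² = (27 + (-19 - 25))² = (27 - 44)² = (-17)² = 289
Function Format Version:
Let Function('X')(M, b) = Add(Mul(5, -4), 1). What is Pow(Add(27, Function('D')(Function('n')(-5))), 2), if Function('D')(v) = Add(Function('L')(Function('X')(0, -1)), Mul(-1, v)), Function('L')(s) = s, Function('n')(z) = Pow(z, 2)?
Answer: 289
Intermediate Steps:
Function('X')(M, b) = -19 (Function('X')(M, b) = Add(-20, 1) = -19)
Function('D')(v) = Add(-19, Mul(-1, v))
Pow(Add(27, Function('D')(Function('n')(-5))), 2) = Pow(Add(27, Add(-19, Mul(-1, Pow(-5, 2)))), 2) = Pow(Add(27, Add(-19, Mul(-1, 25))), 2) = Pow(Add(27, Add(-19, -25)), 2) = Pow(Add(27, -44), 2) = Pow(-17, 2) = 289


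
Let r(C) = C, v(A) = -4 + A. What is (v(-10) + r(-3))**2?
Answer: 289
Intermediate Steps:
(v(-10) + r(-3))**2 = ((-4 - 10) - 3)**2 = (-14 - 3)**2 = (-17)**2 = 289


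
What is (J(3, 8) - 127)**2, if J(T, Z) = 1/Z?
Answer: 1030225/64 ≈ 16097.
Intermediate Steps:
(J(3, 8) - 127)**2 = (1/8 - 127)**2 = (-1015/8)**2 = 1030225/64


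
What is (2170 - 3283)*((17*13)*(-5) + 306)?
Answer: 889287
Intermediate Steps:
(2170 - 3283)*((17*13)*(-5) + 306) = -1113*(221*(-5) + 306) = -1113*(-1105 + 306) = -1113*(-799) = 889287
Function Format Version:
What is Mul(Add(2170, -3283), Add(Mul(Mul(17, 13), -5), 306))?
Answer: 889287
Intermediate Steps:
Mul(Add(2170, -3283), Add(Mul(Mul(17, 13), -5), 306)) = Mul(-1113, Add(Mul(221, -5), 306)) = Mul(-1113, Add(-1105, 306)) = Mul(-1113, -799) = 889287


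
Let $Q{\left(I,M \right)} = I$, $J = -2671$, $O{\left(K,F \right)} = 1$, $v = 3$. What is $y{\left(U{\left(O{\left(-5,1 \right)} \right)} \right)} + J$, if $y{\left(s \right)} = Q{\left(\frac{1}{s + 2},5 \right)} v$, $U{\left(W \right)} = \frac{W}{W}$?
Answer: $-2670$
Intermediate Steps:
$U{\left(W \right)} = 1$
$y{\left(s \right)} = \frac{3}{2 + s}$ ($y{\left(s \right)} = \frac{1}{s + 2} \cdot 3 = \frac{1}{2 + s} 3 = \frac{3}{2 + s}$)
$y{\left(U{\left(O{\left(-5,1 \right)} \right)} \right)} + J = \frac{3}{2 + 1} - 2671 = \frac{3}{3} - 2671 = 3 \cdot \frac{1}{3} - 2671 = 1 - 2671 = -2670$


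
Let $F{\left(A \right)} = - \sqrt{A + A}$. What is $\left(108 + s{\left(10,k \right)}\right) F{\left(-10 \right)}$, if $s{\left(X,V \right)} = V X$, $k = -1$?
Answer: $- 196 i \sqrt{5} \approx - 438.27 i$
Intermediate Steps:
$F{\left(A \right)} = - \sqrt{2} \sqrt{A}$ ($F{\left(A \right)} = - \sqrt{2 A} = - \sqrt{2} \sqrt{A}$)
$\left(108 + s{\left(10,k \right)}\right) F{\left(-10 \right)} = \left(108 - 10\right) \left(- \sqrt{2} \sqrt{-10}\right) = \left(108 - 10\right) \left(- \sqrt{2} i \sqrt{10}\right) = 98 \left(- 2 i \sqrt{5}\right) = - 196 i \sqrt{5}$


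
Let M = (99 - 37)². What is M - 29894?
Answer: -26050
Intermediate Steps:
M = 3844 (M = 62² = 3844)
M - 29894 = 3844 - 29894 = -26050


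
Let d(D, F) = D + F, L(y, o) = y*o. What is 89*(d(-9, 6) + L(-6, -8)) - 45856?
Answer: -41851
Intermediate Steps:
L(y, o) = o*y
89*(d(-9, 6) + L(-6, -8)) - 45856 = 89*((-9 + 6) - 8*(-6)) - 45856 = 89*(-3 + 48) - 45856 = 89*45 - 45856 = 4005 - 45856 = -41851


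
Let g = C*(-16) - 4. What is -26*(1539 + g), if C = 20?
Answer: -31590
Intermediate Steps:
g = -324 (g = 20*(-16) - 4 = -320 - 4 = -324)
-26*(1539 + g) = -26*(1539 - 324) = -26*1215 = -31590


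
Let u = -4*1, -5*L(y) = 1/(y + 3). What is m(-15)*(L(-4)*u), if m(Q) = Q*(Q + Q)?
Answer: -360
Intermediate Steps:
L(y) = -1/(5*(3 + y)) (L(y) = -1/(5*(y + 3)) = -1/(5*(3 + y)))
m(Q) = 2*Q**2 (m(Q) = Q*(2*Q) = 2*Q**2)
u = -4
m(-15)*(L(-4)*u) = (2*(-15)**2)*(-1/(15 + 5*(-4))*(-4)) = (2*225)*(-1/(15 - 20)*(-4)) = 450*(-1/(-5)*(-4)) = 450*(-1*(-1/5)*(-4)) = 450*((1/5)*(-4)) = 450*(-4/5) = -360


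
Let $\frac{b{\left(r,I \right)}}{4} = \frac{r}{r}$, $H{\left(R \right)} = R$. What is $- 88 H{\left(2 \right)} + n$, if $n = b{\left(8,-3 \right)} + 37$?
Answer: $-135$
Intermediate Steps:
$b{\left(r,I \right)} = 4$ ($b{\left(r,I \right)} = 4 \frac{r}{r} = 4 \cdot 1 = 4$)
$n = 41$ ($n = 4 + 37 = 41$)
$- 88 H{\left(2 \right)} + n = \left(-88\right) 2 + 41 = -176 + 41 = -135$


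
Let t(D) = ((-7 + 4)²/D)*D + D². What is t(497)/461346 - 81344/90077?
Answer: -186305959/506788581 ≈ -0.36762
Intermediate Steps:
t(D) = 9 + D² (t(D) = ((-3)²/D)*D + D² = (9/D)*D + D² = 9 + D²)
t(497)/461346 - 81344/90077 = (9 + 497²)/461346 - 81344/90077 = (9 + 247009)*(1/461346) - 81344*1/90077 = 247018*(1/461346) - 1984/2197 = 123509/230673 - 1984/2197 = -186305959/506788581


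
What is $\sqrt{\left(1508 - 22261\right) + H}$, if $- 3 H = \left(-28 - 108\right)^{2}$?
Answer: $\frac{i \sqrt{242265}}{3} \approx 164.07 i$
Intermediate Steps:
$H = - \frac{18496}{3}$ ($H = - \frac{\left(-28 - 108\right)^{2}}{3} = - \frac{\left(-136\right)^{2}}{3} = \left(- \frac{1}{3}\right) 18496 = - \frac{18496}{3} \approx -6165.3$)
$\sqrt{\left(1508 - 22261\right) + H} = \sqrt{\left(1508 - 22261\right) - \frac{18496}{3}} = \sqrt{-20753 - \frac{18496}{3}} = \sqrt{- \frac{80755}{3}} = \frac{i \sqrt{242265}}{3}$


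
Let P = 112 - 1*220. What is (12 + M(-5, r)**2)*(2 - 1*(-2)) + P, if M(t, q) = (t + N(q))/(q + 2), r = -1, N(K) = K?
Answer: 84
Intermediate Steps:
P = -108 (P = 112 - 220 = -108)
M(t, q) = (q + t)/(2 + q) (M(t, q) = (t + q)/(q + 2) = (q + t)/(2 + q))
(12 + M(-5, r)**2)*(2 - 1*(-2)) + P = (12 + ((-1 - 5)/(2 - 1))**2)*(2 - 1*(-2)) - 108 = (12 + (-6/1)**2)*(2 + 2) - 108 = (12 + (1*(-6))**2)*4 - 108 = (12 + (-6)**2)*4 - 108 = (12 + 36)*4 - 108 = 48*4 - 108 = 192 - 108 = 84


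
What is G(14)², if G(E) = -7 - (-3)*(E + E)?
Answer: 5929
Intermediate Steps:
G(E) = -7 + 6*E (G(E) = -7 - (-3)*2*E = -7 - (-6)*E = -7 + 6*E)
G(14)² = (-7 + 6*14)² = (-7 + 84)² = 77² = 5929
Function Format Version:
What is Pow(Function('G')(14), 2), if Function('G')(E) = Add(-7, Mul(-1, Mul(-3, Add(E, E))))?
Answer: 5929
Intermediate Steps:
Function('G')(E) = Add(-7, Mul(6, E)) (Function('G')(E) = Add(-7, Mul(-1, Mul(-3, Mul(2, E)))) = Add(-7, Mul(-1, Mul(-6, E))) = Add(-7, Mul(6, E)))
Pow(Function('G')(14), 2) = Pow(Add(-7, Mul(6, 14)), 2) = Pow(Add(-7, 84), 2) = Pow(77, 2) = 5929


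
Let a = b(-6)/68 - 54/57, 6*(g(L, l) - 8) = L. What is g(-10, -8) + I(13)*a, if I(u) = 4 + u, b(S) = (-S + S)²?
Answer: -557/57 ≈ -9.7719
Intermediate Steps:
g(L, l) = 8 + L/6
b(S) = 0 (b(S) = 0² = 0)
a = -18/19 (a = 0/68 - 54/57 = 0*(1/68) - 54*1/57 = 0 - 18/19 = -18/19 ≈ -0.94737)
g(-10, -8) + I(13)*a = (8 + (⅙)*(-10)) + (4 + 13)*(-18/19) = (8 - 5/3) + 17*(-18/19) = 19/3 - 306/19 = -557/57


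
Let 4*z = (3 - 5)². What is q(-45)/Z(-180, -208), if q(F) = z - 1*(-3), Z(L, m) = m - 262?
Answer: -2/235 ≈ -0.0085106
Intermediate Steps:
z = 1 (z = (3 - 5)²/4 = (¼)*(-2)² = (¼)*4 = 1)
Z(L, m) = -262 + m
q(F) = 4 (q(F) = 1 - 1*(-3) = 1 + 3 = 4)
q(-45)/Z(-180, -208) = 4/(-262 - 208) = 4/(-470) = 4*(-1/470) = -2/235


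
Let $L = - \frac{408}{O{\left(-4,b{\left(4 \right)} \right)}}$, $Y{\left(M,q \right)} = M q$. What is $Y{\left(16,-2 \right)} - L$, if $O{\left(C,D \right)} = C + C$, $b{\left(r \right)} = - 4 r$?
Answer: $-83$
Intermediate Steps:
$O{\left(C,D \right)} = 2 C$
$L = 51$ ($L = - \frac{408}{2 \left(-4\right)} = - \frac{408}{-8} = \left(-408\right) \left(- \frac{1}{8}\right) = 51$)
$Y{\left(16,-2 \right)} - L = 16 \left(-2\right) - 51 = -32 - 51 = -83$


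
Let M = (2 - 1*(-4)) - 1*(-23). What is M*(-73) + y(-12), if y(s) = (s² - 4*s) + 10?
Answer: -1915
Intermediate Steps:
y(s) = 10 + s² - 4*s
M = 29 (M = (2 + 4) + 23 = 6 + 23 = 29)
M*(-73) + y(-12) = 29*(-73) + (10 + (-12)² - 4*(-12)) = -2117 + (10 + 144 + 48) = -2117 + 202 = -1915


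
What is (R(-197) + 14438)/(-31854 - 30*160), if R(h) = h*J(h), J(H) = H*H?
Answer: 2543645/12218 ≈ 208.19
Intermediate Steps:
J(H) = H**2
R(h) = h**3 (R(h) = h*h**2 = h**3)
(R(-197) + 14438)/(-31854 - 30*160) = ((-197)**3 + 14438)/(-31854 - 30*160) = (-7645373 + 14438)/(-31854 - 4800) = -7630935/(-36654) = -7630935*(-1/36654) = 2543645/12218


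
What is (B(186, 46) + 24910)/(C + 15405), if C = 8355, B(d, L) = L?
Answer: 6239/5940 ≈ 1.0503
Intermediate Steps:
(B(186, 46) + 24910)/(C + 15405) = (46 + 24910)/(8355 + 15405) = 24956/23760 = 24956*(1/23760) = 6239/5940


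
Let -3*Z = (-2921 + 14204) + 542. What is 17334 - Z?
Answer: 63827/3 ≈ 21276.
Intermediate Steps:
Z = -11825/3 (Z = -((-2921 + 14204) + 542)/3 = -(11283 + 542)/3 = -1/3*11825 = -11825/3 ≈ -3941.7)
17334 - Z = 17334 - 1*(-11825/3) = 17334 + 11825/3 = 63827/3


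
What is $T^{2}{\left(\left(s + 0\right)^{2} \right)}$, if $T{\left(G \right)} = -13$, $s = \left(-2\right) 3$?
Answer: $169$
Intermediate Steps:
$s = -6$
$T^{2}{\left(\left(s + 0\right)^{2} \right)} = \left(-13\right)^{2} = 169$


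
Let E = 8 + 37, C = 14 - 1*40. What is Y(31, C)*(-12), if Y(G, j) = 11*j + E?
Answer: 2892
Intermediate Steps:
C = -26 (C = 14 - 40 = -26)
E = 45
Y(G, j) = 45 + 11*j (Y(G, j) = 11*j + 45 = 45 + 11*j)
Y(31, C)*(-12) = (45 + 11*(-26))*(-12) = (45 - 286)*(-12) = -241*(-12) = 2892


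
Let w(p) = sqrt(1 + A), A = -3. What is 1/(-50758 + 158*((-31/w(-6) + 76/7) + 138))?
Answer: -667345/18471406899 - 120001*I*sqrt(2)/36942813798 ≈ -3.6129e-5 - 4.5938e-6*I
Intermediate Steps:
w(p) = I*sqrt(2) (w(p) = sqrt(1 - 3) = sqrt(-2) = I*sqrt(2))
1/(-50758 + 158*((-31/w(-6) + 76/7) + 138)) = 1/(-50758 + 158*((-31*(-I*sqrt(2)/2) + 76/7) + 138)) = 1/(-50758 + 158*((-(-31)*I*sqrt(2)/2 + 76*(1/7)) + 138)) = 1/(-50758 + 158*((31*I*sqrt(2)/2 + 76/7) + 138)) = 1/(-50758 + 158*((76/7 + 31*I*sqrt(2)/2) + 138)) = 1/(-50758 + 158*(1042/7 + 31*I*sqrt(2)/2)) = 1/(-50758 + (164636/7 + 2449*I*sqrt(2))) = 1/(-190670/7 + 2449*I*sqrt(2))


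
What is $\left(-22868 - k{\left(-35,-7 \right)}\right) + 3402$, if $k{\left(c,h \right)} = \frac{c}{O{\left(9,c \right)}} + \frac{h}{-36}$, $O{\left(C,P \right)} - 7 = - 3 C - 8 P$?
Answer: $- \frac{2277529}{117} \approx -19466.0$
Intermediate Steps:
$O{\left(C,P \right)} = 7 - 8 P - 3 C$ ($O{\left(C,P \right)} = 7 - \left(3 C + 8 P\right) = 7 - 8 P - 3 C$)
$k{\left(c,h \right)} = - \frac{h}{36} + \frac{c}{-20 - 8 c}$ ($k{\left(c,h \right)} = \frac{c}{7 - 8 c - 27} + \frac{h}{-36} = \frac{c}{7 - 8 c - 27} + h \left(- \frac{1}{36}\right) = \frac{c}{-20 - 8 c} - \frac{h}{36} = - \frac{h}{36} + \frac{c}{-20 - 8 c}$)
$\left(-22868 - k{\left(-35,-7 \right)}\right) + 3402 = \left(-22868 - \frac{\left(-9\right) \left(-35\right) - - 7 \left(5 + 2 \left(-35\right)\right)}{36 \left(5 + 2 \left(-35\right)\right)}\right) + 3402 = \left(-22868 - \frac{315 - - 7 \left(5 - 70\right)}{36 \left(5 - 70\right)}\right) + 3402 = \left(-22868 - \frac{315 - \left(-7\right) \left(-65\right)}{36 \left(-65\right)}\right) + 3402 = \left(-22868 - \frac{1}{36} \left(- \frac{1}{65}\right) \left(315 - 455\right)\right) + 3402 = \left(-22868 - \frac{1}{36} \left(- \frac{1}{65}\right) \left(-140\right)\right) + 3402 = \left(-22868 - \frac{7}{117}\right) + 3402 = - \frac{2675563}{117} + 3402 = - \frac{2277529}{117}$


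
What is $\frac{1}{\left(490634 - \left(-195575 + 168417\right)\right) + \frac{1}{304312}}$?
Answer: $\frac{304312}{157570319105} \approx 1.9313 \cdot 10^{-6}$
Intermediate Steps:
$\frac{1}{\left(490634 - \left(-195575 + 168417\right)\right) + \frac{1}{304312}} = \frac{1}{\left(490634 - -27158\right) + \frac{1}{304312}} = \frac{1}{\left(490634 + 27158\right) + \frac{1}{304312}} = \frac{1}{517792 + \frac{1}{304312}} = \frac{1}{\frac{157570319105}{304312}} = \frac{304312}{157570319105}$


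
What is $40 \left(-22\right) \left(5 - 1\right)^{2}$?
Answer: $-14080$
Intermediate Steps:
$40 \left(-22\right) \left(5 - 1\right)^{2} = - 880 \cdot 4^{2} = \left(-880\right) 16 = -14080$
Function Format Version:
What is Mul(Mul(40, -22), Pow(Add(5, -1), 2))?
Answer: -14080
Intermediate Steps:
Mul(Mul(40, -22), Pow(Add(5, -1), 2)) = Mul(-880, Pow(4, 2)) = Mul(-880, 16) = -14080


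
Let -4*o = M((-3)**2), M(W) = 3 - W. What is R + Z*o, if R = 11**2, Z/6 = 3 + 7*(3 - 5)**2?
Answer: 400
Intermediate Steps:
o = 3/2 (o = -(3 - 1*(-3)**2)/4 = -(3 - 1*9)/4 = -(3 - 9)/4 = -1/4*(-6) = 3/2 ≈ 1.5000)
Z = 186 (Z = 6*(3 + 7*(3 - 5)**2) = 6*(3 + 7*(-2)**2) = 6*(3 + 7*4) = 6*(3 + 28) = 6*31 = 186)
R = 121
R + Z*o = 121 + 186*(3/2) = 121 + 279 = 400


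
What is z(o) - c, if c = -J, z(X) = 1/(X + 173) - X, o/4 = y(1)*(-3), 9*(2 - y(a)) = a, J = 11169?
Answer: 15142334/1353 ≈ 11192.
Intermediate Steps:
y(a) = 2 - a/9
o = -68/3 (o = 4*((2 - ⅑*1)*(-3)) = 4*((2 - ⅑)*(-3)) = 4*((17/9)*(-3)) = 4*(-17/3) = -68/3 ≈ -22.667)
z(X) = 1/(173 + X) - X
c = -11169 (c = -1*11169 = -11169)
z(o) - c = (1 - (-68/3)² - 173*(-68/3))/(173 - 68/3) - 1*(-11169) = (1 - 1*4624/9 + 11764/3)/(451/3) + 11169 = 3*(1 - 4624/9 + 11764/3)/451 + 11169 = (3/451)*(30677/9) + 11169 = 30677/1353 + 11169 = 15142334/1353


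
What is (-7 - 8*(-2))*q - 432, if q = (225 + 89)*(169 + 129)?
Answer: 841716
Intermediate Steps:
q = 93572 (q = 314*298 = 93572)
(-7 - 8*(-2))*q - 432 = (-7 - 8*(-2))*93572 - 432 = (-7 + 16)*93572 - 432 = 9*93572 - 432 = 842148 - 432 = 841716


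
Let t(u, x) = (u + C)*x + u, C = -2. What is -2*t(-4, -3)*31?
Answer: -868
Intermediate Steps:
t(u, x) = u + x*(-2 + u) (t(u, x) = (u - 2)*x + u = (-2 + u)*x + u = x*(-2 + u) + u = u + x*(-2 + u))
-2*t(-4, -3)*31 = -2*(-4 - 2*(-3) - 4*(-3))*31 = -2*(-4 + 6 + 12)*31 = -2*14*31 = -28*31 = -868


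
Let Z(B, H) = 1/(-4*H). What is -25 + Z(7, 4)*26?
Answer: -213/8 ≈ -26.625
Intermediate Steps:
Z(B, H) = -1/(4*H)
-25 + Z(7, 4)*26 = -25 - ¼/4*26 = -25 - ¼*¼*26 = -25 - 1/16*26 = -25 - 13/8 = -213/8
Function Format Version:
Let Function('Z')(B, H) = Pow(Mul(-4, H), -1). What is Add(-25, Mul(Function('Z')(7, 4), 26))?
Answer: Rational(-213, 8) ≈ -26.625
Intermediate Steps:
Function('Z')(B, H) = Mul(Rational(-1, 4), Pow(H, -1))
Add(-25, Mul(Function('Z')(7, 4), 26)) = Add(-25, Mul(Mul(Rational(-1, 4), Pow(4, -1)), 26)) = Add(-25, Mul(Mul(Rational(-1, 4), Rational(1, 4)), 26)) = Add(-25, Mul(Rational(-1, 16), 26)) = Add(-25, Rational(-13, 8)) = Rational(-213, 8)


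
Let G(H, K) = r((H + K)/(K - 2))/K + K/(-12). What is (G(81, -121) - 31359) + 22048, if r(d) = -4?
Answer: -13504883/1452 ≈ -9300.9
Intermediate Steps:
G(H, K) = -4/K - K/12 (G(H, K) = -4/K + K/(-12) = -4/K + K*(-1/12) = -4/K - K/12)
(G(81, -121) - 31359) + 22048 = ((-4/(-121) - 1/12*(-121)) - 31359) + 22048 = ((-4*(-1/121) + 121/12) - 31359) + 22048 = ((4/121 + 121/12) - 31359) + 22048 = (14689/1452 - 31359) + 22048 = -45518579/1452 + 22048 = -13504883/1452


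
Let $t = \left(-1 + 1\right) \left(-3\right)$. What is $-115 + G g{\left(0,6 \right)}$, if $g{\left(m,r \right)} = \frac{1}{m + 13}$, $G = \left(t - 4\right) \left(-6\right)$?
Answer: $- \frac{1471}{13} \approx -113.15$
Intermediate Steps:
$t = 0$ ($t = 0 \left(-3\right) = 0$)
$G = 24$ ($G = \left(0 - 4\right) \left(-6\right) = \left(-4\right) \left(-6\right) = 24$)
$g{\left(m,r \right)} = \frac{1}{13 + m}$
$-115 + G g{\left(0,6 \right)} = -115 + \frac{24}{13 + 0} = -115 + \frac{24}{13} = - \frac{1471}{13}$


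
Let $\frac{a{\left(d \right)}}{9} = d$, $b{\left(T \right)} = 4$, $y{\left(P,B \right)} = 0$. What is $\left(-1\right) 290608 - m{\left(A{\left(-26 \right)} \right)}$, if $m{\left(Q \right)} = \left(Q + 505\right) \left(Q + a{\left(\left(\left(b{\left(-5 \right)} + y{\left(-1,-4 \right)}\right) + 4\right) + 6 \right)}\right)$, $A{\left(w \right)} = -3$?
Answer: $-352354$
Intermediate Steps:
$a{\left(d \right)} = 9 d$
$m{\left(Q \right)} = \left(126 + Q\right) \left(505 + Q\right)$ ($m{\left(Q \right)} = \left(Q + 505\right) \left(Q + 9 \left(\left(\left(4 + 0\right) + 4\right) + 6\right)\right) = \left(505 + Q\right) \left(Q + 9 \left(\left(4 + 4\right) + 6\right)\right) = \left(505 + Q\right) \left(Q + 9 \left(8 + 6\right)\right) = \left(505 + Q\right) \left(Q + 9 \cdot 14\right) = \left(505 + Q\right) \left(Q + 126\right) = \left(505 + Q\right) \left(126 + Q\right) = \left(126 + Q\right) \left(505 + Q\right)$)
$\left(-1\right) 290608 - m{\left(A{\left(-26 \right)} \right)} = \left(-1\right) 290608 - \left(63630 + \left(-3\right)^{2} + 631 \left(-3\right)\right) = -290608 - \left(63630 + 9 - 1893\right) = -290608 - 61746 = -352354$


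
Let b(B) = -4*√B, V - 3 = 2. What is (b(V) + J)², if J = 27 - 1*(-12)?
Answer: 1601 - 312*√5 ≈ 903.35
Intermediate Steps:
V = 5 (V = 3 + 2 = 5)
J = 39 (J = 27 + 12 = 39)
(b(V) + J)² = (-4*√5 + 39)² = (39 - 4*√5)²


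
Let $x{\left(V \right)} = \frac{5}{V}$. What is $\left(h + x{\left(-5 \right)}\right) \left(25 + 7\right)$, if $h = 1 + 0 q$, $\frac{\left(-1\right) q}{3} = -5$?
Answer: $0$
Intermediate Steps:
$q = 15$ ($q = \left(-3\right) \left(-5\right) = 15$)
$h = 1$ ($h = 1 + 0 \cdot 15 = 1 + 0 = 1$)
$\left(h + x{\left(-5 \right)}\right) \left(25 + 7\right) = \left(1 + \frac{5}{-5}\right) \left(25 + 7\right) = \left(1 + 5 \left(- \frac{1}{5}\right)\right) 32 = \left(1 - 1\right) 32 = 0 \cdot 32 = 0$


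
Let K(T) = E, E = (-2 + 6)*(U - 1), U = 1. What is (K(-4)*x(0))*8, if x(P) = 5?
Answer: 0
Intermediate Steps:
E = 0 (E = (-2 + 6)*(1 - 1) = 4*0 = 0)
K(T) = 0
(K(-4)*x(0))*8 = (0*5)*8 = 0*8 = 0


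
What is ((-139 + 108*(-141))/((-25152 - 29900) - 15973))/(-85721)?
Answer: -15367/6088334025 ≈ -2.5240e-6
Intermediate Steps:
((-139 + 108*(-141))/((-25152 - 29900) - 15973))/(-85721) = ((-139 - 15228)/(-55052 - 15973))*(-1/85721) = -15367/(-71025)*(-1/85721) = -15367*(-1/71025)*(-1/85721) = (15367/71025)*(-1/85721) = -15367/6088334025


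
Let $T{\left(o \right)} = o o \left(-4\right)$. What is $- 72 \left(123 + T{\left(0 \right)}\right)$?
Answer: $-8856$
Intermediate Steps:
$T{\left(o \right)} = - 4 o^{2}$ ($T{\left(o \right)} = o^{2} \left(-4\right) = - 4 o^{2}$)
$- 72 \left(123 + T{\left(0 \right)}\right) = - 72 \left(123 - 4 \cdot 0^{2}\right) = - 72 \left(123 - 0\right) = - 72 \left(123 + 0\right) = \left(-72\right) 123 = -8856$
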